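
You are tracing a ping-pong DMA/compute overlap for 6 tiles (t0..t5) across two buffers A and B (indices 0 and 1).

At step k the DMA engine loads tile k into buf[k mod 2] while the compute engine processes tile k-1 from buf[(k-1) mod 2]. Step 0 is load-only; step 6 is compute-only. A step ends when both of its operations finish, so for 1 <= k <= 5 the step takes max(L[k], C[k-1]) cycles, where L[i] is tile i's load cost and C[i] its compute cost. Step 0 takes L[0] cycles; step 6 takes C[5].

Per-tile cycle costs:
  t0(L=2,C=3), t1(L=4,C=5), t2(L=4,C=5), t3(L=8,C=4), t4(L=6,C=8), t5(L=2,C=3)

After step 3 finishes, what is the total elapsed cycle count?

end_cycle[3] = 19

step 0: L[0]=2 → dur=2, Σ=2 | A=load:t0 B=idle [load-only]
step 1: L[1]=4 C[0]=3 → dur=4, Σ=6 | A=compute:t0 B=load:t1 [load-bound]
step 2: L[2]=4 C[1]=5 → dur=5, Σ=11 | A=load:t2 B=compute:t1 [compute-bound]
step 3: L[3]=8 C[2]=5 → dur=8, Σ=19 | A=compute:t2 B=load:t3 [load-bound]
step 4: L[4]=6 C[3]=4 → dur=6, Σ=25 | A=load:t4 B=compute:t3 [load-bound]
step 5: L[5]=2 C[4]=8 → dur=8, Σ=33 | A=compute:t4 B=load:t5 [compute-bound]
step 6: C[5]=3 → dur=3, Σ=36 | A=idle B=compute:t5 [compute-only]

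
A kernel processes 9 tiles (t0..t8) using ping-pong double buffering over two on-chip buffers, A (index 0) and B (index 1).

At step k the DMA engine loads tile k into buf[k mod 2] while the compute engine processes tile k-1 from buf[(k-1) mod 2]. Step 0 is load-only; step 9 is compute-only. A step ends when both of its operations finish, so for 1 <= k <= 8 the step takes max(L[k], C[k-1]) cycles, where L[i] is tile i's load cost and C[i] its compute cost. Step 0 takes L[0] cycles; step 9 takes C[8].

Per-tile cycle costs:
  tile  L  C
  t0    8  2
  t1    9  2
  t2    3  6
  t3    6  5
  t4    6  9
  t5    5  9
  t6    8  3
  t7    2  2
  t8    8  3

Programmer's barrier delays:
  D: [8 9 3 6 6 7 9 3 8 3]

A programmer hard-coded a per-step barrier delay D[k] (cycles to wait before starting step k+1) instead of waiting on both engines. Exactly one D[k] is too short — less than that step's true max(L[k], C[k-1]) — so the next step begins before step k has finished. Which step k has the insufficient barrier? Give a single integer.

k=0 barrier L[0]=8→8c, D[0]=8 ok
k=1 barrier max(L[1]=9,C[0]=2)→9c, D[1]=9 ok
k=2 barrier max(L[2]=3,C[1]=2)→3c, D[2]=3 ok
k=3 barrier max(L[3]=6,C[2]=6)→6c, D[3]=6 ok
k=4 barrier max(L[4]=6,C[3]=5)→6c, D[4]=6 ok
k=5 barrier max(L[5]=5,C[4]=9)→9c, D[5]=7 SHORT
k=6 barrier max(L[6]=8,C[5]=9)→9c, D[6]=9 ok
k=7 barrier max(L[7]=2,C[6]=3)→3c, D[7]=3 ok
k=8 barrier max(L[8]=8,C[7]=2)→8c, D[8]=8 ok
k=9 barrier C[8]=3→3c, D[9]=3 ok

hazard at step 5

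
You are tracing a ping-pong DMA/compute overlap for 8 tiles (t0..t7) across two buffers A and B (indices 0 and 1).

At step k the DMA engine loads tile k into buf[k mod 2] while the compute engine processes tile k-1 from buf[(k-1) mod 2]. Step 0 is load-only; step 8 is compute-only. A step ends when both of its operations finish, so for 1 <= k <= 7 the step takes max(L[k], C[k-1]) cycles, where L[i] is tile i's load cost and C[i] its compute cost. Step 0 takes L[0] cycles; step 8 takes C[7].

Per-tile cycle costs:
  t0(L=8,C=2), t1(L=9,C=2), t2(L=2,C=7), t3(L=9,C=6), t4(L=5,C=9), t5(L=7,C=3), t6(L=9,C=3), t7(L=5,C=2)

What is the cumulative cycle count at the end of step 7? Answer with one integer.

  0. 8=8c; end=8; A:t0 B:-
  1. max(9,2)=9c; end=17; A:t0 B:t1
  2. max(2,2)=2c; end=19; A:t2 B:t1
  3. max(9,7)=9c; end=28; A:t2 B:t3
  4. max(5,6)=6c; end=34; A:t4 B:t3
  5. max(7,9)=9c; end=43; A:t4 B:t5
  6. max(9,3)=9c; end=52; A:t6 B:t5
  7. max(5,3)=5c; end=57; A:t6 B:t7
  8. 2=2c; end=59; A:t6 B:t7

end_cycle[7] = 57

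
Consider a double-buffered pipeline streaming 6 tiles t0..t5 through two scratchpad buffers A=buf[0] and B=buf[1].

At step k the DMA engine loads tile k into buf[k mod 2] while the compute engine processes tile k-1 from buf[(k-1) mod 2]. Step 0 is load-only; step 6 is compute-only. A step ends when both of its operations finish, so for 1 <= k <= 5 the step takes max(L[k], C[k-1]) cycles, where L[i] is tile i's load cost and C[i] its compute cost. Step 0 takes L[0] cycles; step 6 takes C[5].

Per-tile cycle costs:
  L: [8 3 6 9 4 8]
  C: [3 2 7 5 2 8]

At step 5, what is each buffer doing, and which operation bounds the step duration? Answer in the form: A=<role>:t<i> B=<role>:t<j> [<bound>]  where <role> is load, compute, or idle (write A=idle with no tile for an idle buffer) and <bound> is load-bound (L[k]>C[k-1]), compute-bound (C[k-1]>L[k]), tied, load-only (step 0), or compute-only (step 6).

step 5: A=compute:t4 B=load:t5 [load-bound]

k=0 load=t0/8c comp=- wait=8 total=8
k=1 load=t1/3c comp=t0/3c wait=3 total=11
k=2 load=t2/6c comp=t1/2c wait=6 total=17
k=3 load=t3/9c comp=t2/7c wait=9 total=26
k=4 load=t4/4c comp=t3/5c wait=5 total=31
k=5 load=t5/8c comp=t4/2c wait=8 total=39
k=6 load=- comp=t5/8c wait=8 total=47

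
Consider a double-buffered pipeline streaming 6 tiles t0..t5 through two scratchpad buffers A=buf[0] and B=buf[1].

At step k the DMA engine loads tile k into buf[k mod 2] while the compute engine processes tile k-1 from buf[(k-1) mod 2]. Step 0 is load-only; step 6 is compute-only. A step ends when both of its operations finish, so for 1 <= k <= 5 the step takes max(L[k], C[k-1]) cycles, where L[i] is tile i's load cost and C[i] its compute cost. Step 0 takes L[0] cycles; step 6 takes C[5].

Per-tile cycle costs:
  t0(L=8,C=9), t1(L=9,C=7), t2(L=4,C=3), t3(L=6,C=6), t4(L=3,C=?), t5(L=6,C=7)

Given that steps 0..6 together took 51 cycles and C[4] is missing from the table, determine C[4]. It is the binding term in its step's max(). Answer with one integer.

C[4] = 8

step 0 → dur = L[0]=8 = 8
step 1 → dur = max(L[1]=9, C[0]=9) = 9
step 2 → dur = max(L[2]=4, C[1]=7) = 7
step 3 → dur = max(L[3]=6, C[2]=3) = 6
step 4 → dur = max(L[4]=3, C[3]=6) = 6
step 5 → dur = max(L[5]=6, C[4]=?) = C[4]  (unknown; binding)
step 6 → dur = C[5]=7 = 7
sum of known step durations = 43
dur[5] = total - known = 51 - 43 = 8
C[4] is the binding max in step 5, so C[4] = dur[5] = 8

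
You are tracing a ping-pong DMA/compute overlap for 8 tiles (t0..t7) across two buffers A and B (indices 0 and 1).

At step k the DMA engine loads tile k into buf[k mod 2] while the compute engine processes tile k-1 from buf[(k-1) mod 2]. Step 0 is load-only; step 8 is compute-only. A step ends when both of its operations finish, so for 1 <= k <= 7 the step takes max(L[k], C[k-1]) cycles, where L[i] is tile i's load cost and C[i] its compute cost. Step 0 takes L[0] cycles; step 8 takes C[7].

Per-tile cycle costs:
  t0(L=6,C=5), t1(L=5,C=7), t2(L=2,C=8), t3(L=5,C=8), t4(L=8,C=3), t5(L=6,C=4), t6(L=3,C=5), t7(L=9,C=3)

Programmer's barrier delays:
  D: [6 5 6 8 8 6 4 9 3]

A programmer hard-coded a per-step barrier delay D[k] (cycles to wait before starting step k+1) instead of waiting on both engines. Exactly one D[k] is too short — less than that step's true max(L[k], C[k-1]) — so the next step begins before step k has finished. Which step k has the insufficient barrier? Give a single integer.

hazard at step 2

k=0 barrier L[0]=6→6c, D[0]=6 ok
k=1 barrier max(L[1]=5,C[0]=5)→5c, D[1]=5 ok
k=2 barrier max(L[2]=2,C[1]=7)→7c, D[2]=6 SHORT
k=3 barrier max(L[3]=5,C[2]=8)→8c, D[3]=8 ok
k=4 barrier max(L[4]=8,C[3]=8)→8c, D[4]=8 ok
k=5 barrier max(L[5]=6,C[4]=3)→6c, D[5]=6 ok
k=6 barrier max(L[6]=3,C[5]=4)→4c, D[6]=4 ok
k=7 barrier max(L[7]=9,C[6]=5)→9c, D[7]=9 ok
k=8 barrier C[7]=3→3c, D[8]=3 ok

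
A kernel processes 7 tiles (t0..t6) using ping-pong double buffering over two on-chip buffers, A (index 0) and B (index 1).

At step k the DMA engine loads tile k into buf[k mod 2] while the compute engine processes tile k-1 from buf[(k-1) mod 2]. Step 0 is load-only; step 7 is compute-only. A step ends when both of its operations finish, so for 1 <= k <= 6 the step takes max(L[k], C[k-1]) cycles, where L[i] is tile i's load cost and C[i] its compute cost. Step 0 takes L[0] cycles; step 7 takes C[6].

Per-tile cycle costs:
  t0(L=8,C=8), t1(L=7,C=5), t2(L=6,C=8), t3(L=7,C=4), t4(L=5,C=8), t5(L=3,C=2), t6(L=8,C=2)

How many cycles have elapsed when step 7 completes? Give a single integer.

end_cycle[7] = 53

k=0 load=t0/8c comp=- wait=8 total=8
k=1 load=t1/7c comp=t0/8c wait=8 total=16
k=2 load=t2/6c comp=t1/5c wait=6 total=22
k=3 load=t3/7c comp=t2/8c wait=8 total=30
k=4 load=t4/5c comp=t3/4c wait=5 total=35
k=5 load=t5/3c comp=t4/8c wait=8 total=43
k=6 load=t6/8c comp=t5/2c wait=8 total=51
k=7 load=- comp=t6/2c wait=2 total=53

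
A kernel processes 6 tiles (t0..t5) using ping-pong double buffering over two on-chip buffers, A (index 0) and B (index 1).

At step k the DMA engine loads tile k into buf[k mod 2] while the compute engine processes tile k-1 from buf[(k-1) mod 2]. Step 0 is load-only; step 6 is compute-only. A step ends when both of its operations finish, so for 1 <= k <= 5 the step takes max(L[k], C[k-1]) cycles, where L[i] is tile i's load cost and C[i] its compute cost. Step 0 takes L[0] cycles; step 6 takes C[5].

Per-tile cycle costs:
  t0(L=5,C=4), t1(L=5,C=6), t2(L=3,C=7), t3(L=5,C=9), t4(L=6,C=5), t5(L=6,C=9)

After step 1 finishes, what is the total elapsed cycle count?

end_cycle[1] = 10

  0. 5=5c; end=5; A:t0 B:-
  1. max(5,4)=5c; end=10; A:t0 B:t1
  2. max(3,6)=6c; end=16; A:t2 B:t1
  3. max(5,7)=7c; end=23; A:t2 B:t3
  4. max(6,9)=9c; end=32; A:t4 B:t3
  5. max(6,5)=6c; end=38; A:t4 B:t5
  6. 9=9c; end=47; A:t4 B:t5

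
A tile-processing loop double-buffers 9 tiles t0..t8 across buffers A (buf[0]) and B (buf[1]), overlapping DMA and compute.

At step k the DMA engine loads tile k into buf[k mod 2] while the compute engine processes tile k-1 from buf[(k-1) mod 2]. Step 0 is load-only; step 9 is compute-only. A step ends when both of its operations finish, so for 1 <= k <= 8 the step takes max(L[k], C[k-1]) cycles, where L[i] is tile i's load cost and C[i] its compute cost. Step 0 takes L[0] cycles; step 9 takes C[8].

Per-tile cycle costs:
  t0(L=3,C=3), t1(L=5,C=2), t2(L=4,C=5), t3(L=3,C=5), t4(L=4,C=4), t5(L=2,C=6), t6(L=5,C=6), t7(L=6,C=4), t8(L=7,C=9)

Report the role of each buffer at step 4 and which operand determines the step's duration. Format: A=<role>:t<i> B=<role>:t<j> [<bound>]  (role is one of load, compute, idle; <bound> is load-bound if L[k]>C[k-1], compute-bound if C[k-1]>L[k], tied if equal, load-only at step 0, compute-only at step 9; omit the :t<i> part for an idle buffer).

step 4: A=load:t4 B=compute:t3 [compute-bound]

k=0 load=t0/3c comp=- wait=3 total=3
k=1 load=t1/5c comp=t0/3c wait=5 total=8
k=2 load=t2/4c comp=t1/2c wait=4 total=12
k=3 load=t3/3c comp=t2/5c wait=5 total=17
k=4 load=t4/4c comp=t3/5c wait=5 total=22
k=5 load=t5/2c comp=t4/4c wait=4 total=26
k=6 load=t6/5c comp=t5/6c wait=6 total=32
k=7 load=t7/6c comp=t6/6c wait=6 total=38
k=8 load=t8/7c comp=t7/4c wait=7 total=45
k=9 load=- comp=t8/9c wait=9 total=54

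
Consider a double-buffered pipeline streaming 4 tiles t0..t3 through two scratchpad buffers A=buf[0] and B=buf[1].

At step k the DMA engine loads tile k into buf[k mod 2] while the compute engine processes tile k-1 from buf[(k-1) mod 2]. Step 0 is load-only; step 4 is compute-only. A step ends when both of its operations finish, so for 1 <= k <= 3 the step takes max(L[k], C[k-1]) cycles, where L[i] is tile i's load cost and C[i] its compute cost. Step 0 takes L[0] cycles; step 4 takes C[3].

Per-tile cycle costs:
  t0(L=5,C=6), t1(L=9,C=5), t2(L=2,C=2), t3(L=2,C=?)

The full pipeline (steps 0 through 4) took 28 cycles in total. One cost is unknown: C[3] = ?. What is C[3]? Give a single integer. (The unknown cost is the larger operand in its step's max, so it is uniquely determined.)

step 0 → dur = L[0]=5 = 5
step 1 → dur = max(L[1]=9, C[0]=6) = 9
step 2 → dur = max(L[2]=2, C[1]=5) = 5
step 3 → dur = max(L[3]=2, C[2]=2) = 2
step 4 → dur = C[3]=? = C[3]  (unknown; binding)
sum of known step durations = 21
dur[4] = total - known = 28 - 21 = 7
C[3] is the binding max in step 4, so C[3] = dur[4] = 7

C[3] = 7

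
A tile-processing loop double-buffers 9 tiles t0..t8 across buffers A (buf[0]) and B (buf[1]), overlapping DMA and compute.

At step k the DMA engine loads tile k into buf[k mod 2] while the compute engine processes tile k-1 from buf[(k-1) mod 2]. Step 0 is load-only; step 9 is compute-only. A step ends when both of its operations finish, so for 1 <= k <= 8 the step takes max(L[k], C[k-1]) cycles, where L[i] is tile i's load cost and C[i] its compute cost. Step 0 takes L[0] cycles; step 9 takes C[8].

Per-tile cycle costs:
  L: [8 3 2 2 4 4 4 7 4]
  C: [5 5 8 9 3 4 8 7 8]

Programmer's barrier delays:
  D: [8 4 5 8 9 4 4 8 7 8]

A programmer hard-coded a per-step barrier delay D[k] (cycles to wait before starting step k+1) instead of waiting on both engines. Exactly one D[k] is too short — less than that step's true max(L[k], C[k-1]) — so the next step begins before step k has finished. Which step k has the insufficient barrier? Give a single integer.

hazard at step 1

k=0 barrier L[0]=8→8c, D[0]=8 ok
k=1 barrier max(L[1]=3,C[0]=5)→5c, D[1]=4 SHORT
k=2 barrier max(L[2]=2,C[1]=5)→5c, D[2]=5 ok
k=3 barrier max(L[3]=2,C[2]=8)→8c, D[3]=8 ok
k=4 barrier max(L[4]=4,C[3]=9)→9c, D[4]=9 ok
k=5 barrier max(L[5]=4,C[4]=3)→4c, D[5]=4 ok
k=6 barrier max(L[6]=4,C[5]=4)→4c, D[6]=4 ok
k=7 barrier max(L[7]=7,C[6]=8)→8c, D[7]=8 ok
k=8 barrier max(L[8]=4,C[7]=7)→7c, D[8]=7 ok
k=9 barrier C[8]=8→8c, D[9]=8 ok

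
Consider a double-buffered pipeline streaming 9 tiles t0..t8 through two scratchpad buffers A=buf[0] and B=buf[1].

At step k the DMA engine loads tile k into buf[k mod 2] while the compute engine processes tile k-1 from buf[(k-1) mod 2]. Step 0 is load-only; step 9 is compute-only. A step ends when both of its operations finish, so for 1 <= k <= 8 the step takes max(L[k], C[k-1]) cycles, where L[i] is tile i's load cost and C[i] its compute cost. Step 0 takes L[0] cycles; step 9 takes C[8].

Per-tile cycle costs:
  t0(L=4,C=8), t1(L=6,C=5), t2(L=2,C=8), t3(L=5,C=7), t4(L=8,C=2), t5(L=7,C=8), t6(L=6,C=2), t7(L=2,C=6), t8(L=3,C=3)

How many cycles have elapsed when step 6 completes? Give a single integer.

end_cycle[6] = 48

[0] DMA t0→A (4c) ∥ CU idle ⇒ 4c, clock 4
[1] DMA t1→B (6c) ∥ CU A:t0 (8c) ⇒ 8c, clock 12
[2] DMA t2→A (2c) ∥ CU B:t1 (5c) ⇒ 5c, clock 17
[3] DMA t3→B (5c) ∥ CU A:t2 (8c) ⇒ 8c, clock 25
[4] DMA t4→A (8c) ∥ CU B:t3 (7c) ⇒ 8c, clock 33
[5] DMA t5→B (7c) ∥ CU A:t4 (2c) ⇒ 7c, clock 40
[6] DMA t6→A (6c) ∥ CU B:t5 (8c) ⇒ 8c, clock 48
[7] DMA t7→B (2c) ∥ CU A:t6 (2c) ⇒ 2c, clock 50
[8] DMA t8→A (3c) ∥ CU B:t7 (6c) ⇒ 6c, clock 56
[9] DMA idle ∥ CU A:t8 (3c) ⇒ 3c, clock 59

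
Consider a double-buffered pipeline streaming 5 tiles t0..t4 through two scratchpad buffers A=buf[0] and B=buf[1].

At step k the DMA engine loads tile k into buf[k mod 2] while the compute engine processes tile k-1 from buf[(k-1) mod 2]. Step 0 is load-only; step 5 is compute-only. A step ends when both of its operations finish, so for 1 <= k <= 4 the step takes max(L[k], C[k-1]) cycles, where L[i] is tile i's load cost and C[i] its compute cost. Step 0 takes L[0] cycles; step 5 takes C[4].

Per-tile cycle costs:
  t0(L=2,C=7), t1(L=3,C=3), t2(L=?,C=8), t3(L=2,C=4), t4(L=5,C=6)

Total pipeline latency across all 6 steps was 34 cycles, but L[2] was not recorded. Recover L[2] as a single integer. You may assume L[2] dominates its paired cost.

L[2] = 6

step 0 → dur = L[0]=2 = 2
step 1 → dur = max(L[1]=3, C[0]=7) = 7
step 2 → dur = max(L[2]=?, C[1]=3) = L[2]  (unknown; binding)
step 3 → dur = max(L[3]=2, C[2]=8) = 8
step 4 → dur = max(L[4]=5, C[3]=4) = 5
step 5 → dur = C[4]=6 = 6
sum of known step durations = 28
dur[2] = total - known = 34 - 28 = 6
L[2] is the binding max in step 2, so L[2] = dur[2] = 6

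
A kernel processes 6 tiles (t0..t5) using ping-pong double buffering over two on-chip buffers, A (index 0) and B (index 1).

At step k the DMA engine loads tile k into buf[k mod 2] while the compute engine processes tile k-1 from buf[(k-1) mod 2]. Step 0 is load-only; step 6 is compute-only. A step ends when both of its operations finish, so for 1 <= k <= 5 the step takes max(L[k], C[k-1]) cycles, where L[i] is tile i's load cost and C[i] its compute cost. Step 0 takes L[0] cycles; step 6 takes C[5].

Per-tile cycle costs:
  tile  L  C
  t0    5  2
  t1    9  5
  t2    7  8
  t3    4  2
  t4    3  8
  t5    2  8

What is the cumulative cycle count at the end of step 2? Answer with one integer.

end_cycle[2] = 21

[0] DMA t0→A (5c) ∥ CU idle ⇒ 5c, clock 5
[1] DMA t1→B (9c) ∥ CU A:t0 (2c) ⇒ 9c, clock 14
[2] DMA t2→A (7c) ∥ CU B:t1 (5c) ⇒ 7c, clock 21
[3] DMA t3→B (4c) ∥ CU A:t2 (8c) ⇒ 8c, clock 29
[4] DMA t4→A (3c) ∥ CU B:t3 (2c) ⇒ 3c, clock 32
[5] DMA t5→B (2c) ∥ CU A:t4 (8c) ⇒ 8c, clock 40
[6] DMA idle ∥ CU B:t5 (8c) ⇒ 8c, clock 48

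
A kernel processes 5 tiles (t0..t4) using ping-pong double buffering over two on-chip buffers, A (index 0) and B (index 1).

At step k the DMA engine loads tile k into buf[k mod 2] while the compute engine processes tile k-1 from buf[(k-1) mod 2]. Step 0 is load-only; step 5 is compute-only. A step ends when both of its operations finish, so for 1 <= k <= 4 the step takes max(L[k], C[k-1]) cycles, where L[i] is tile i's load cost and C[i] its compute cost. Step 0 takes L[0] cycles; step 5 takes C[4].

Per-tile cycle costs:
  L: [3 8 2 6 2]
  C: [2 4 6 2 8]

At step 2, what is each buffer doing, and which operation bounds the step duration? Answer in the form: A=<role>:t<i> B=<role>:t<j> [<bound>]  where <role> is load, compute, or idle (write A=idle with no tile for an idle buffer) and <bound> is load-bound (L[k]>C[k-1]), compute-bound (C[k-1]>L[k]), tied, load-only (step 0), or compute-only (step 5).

step 2: A=load:t2 B=compute:t1 [compute-bound]

step 0: L[0]=3 → dur=3, Σ=3 | A=load:t0 B=idle [load-only]
step 1: L[1]=8 C[0]=2 → dur=8, Σ=11 | A=compute:t0 B=load:t1 [load-bound]
step 2: L[2]=2 C[1]=4 → dur=4, Σ=15 | A=load:t2 B=compute:t1 [compute-bound]
step 3: L[3]=6 C[2]=6 → dur=6, Σ=21 | A=compute:t2 B=load:t3 [tied]
step 4: L[4]=2 C[3]=2 → dur=2, Σ=23 | A=load:t4 B=compute:t3 [tied]
step 5: C[4]=8 → dur=8, Σ=31 | A=compute:t4 B=idle [compute-only]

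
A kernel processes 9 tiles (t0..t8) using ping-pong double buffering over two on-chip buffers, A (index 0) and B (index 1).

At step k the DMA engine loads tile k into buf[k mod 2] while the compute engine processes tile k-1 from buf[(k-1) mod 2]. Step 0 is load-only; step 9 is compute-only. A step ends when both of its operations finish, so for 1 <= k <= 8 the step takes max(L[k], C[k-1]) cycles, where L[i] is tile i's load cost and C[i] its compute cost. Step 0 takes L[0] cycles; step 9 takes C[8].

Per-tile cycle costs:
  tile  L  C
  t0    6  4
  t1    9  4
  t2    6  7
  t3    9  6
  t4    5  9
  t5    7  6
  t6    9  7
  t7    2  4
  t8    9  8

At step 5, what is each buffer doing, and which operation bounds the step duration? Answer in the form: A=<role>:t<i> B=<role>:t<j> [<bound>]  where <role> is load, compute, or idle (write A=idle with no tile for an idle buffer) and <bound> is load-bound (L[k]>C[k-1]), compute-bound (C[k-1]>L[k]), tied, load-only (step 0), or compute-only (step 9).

step 5: A=compute:t4 B=load:t5 [compute-bound]

k=0 load=t0/6c comp=- wait=6 total=6
k=1 load=t1/9c comp=t0/4c wait=9 total=15
k=2 load=t2/6c comp=t1/4c wait=6 total=21
k=3 load=t3/9c comp=t2/7c wait=9 total=30
k=4 load=t4/5c comp=t3/6c wait=6 total=36
k=5 load=t5/7c comp=t4/9c wait=9 total=45
k=6 load=t6/9c comp=t5/6c wait=9 total=54
k=7 load=t7/2c comp=t6/7c wait=7 total=61
k=8 load=t8/9c comp=t7/4c wait=9 total=70
k=9 load=- comp=t8/8c wait=8 total=78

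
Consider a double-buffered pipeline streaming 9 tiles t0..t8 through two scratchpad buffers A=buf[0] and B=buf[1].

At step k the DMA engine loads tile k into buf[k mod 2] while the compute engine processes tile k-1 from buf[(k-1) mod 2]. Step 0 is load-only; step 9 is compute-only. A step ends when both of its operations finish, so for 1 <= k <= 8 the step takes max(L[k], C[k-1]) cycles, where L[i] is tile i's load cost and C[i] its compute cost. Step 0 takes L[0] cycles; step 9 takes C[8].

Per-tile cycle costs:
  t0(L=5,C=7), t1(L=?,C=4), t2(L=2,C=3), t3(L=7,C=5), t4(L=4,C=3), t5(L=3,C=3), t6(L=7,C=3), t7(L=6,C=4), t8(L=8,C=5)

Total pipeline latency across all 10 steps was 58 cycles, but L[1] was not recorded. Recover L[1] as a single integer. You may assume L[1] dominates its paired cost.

L[1] = 8

step 0: dur = L[0]=5 = 5
step 1: dur = max(L[1]=?, C[0]=7) = L[1]  (unknown; binding)
step 2: dur = max(L[2]=2, C[1]=4) = 4
step 3: dur = max(L[3]=7, C[2]=3) = 7
step 4: dur = max(L[4]=4, C[3]=5) = 5
step 5: dur = max(L[5]=3, C[4]=3) = 3
step 6: dur = max(L[6]=7, C[5]=3) = 7
step 7: dur = max(L[7]=6, C[6]=3) = 6
step 8: dur = max(L[8]=8, C[7]=4) = 8
step 9: dur = C[8]=5 = 5
sum of known step durations = 50
dur[1] = total - known = 58 - 50 = 8
L[1] is the binding max in step 1, so L[1] = dur[1] = 8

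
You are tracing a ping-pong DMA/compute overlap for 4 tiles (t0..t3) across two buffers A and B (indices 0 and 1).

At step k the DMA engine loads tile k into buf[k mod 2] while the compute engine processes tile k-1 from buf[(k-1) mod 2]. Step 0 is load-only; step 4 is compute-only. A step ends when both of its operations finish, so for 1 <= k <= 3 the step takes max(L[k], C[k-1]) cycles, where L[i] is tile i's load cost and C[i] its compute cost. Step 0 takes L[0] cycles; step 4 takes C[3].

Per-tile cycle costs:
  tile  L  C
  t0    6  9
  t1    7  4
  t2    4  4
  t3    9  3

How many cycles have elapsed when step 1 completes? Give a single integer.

[0] DMA t0→A (6c) ∥ CU idle ⇒ 6c, clock 6
[1] DMA t1→B (7c) ∥ CU A:t0 (9c) ⇒ 9c, clock 15
[2] DMA t2→A (4c) ∥ CU B:t1 (4c) ⇒ 4c, clock 19
[3] DMA t3→B (9c) ∥ CU A:t2 (4c) ⇒ 9c, clock 28
[4] DMA idle ∥ CU B:t3 (3c) ⇒ 3c, clock 31

end_cycle[1] = 15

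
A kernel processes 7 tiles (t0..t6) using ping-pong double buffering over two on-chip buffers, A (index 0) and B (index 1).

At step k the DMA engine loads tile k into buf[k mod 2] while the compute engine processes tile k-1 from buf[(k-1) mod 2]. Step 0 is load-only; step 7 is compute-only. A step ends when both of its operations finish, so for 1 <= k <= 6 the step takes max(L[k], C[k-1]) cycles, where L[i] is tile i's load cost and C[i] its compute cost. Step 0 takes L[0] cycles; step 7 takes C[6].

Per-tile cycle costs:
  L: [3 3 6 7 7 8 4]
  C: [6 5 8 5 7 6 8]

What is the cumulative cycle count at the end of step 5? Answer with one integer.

end_cycle[5] = 38

[0] DMA t0→A (3c) ∥ CU idle ⇒ 3c, clock 3
[1] DMA t1→B (3c) ∥ CU A:t0 (6c) ⇒ 6c, clock 9
[2] DMA t2→A (6c) ∥ CU B:t1 (5c) ⇒ 6c, clock 15
[3] DMA t3→B (7c) ∥ CU A:t2 (8c) ⇒ 8c, clock 23
[4] DMA t4→A (7c) ∥ CU B:t3 (5c) ⇒ 7c, clock 30
[5] DMA t5→B (8c) ∥ CU A:t4 (7c) ⇒ 8c, clock 38
[6] DMA t6→A (4c) ∥ CU B:t5 (6c) ⇒ 6c, clock 44
[7] DMA idle ∥ CU A:t6 (8c) ⇒ 8c, clock 52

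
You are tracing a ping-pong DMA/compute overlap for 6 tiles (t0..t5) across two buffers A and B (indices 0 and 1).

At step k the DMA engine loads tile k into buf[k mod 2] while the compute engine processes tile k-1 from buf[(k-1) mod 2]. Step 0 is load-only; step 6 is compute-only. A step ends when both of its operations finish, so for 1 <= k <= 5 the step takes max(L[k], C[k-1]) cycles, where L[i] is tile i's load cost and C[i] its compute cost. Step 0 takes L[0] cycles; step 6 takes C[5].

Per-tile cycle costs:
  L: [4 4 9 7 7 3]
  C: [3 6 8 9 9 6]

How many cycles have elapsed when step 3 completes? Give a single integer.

end_cycle[3] = 25

step 0: L[0]=4 → dur=4, Σ=4 | A=load:t0 B=idle [load-only]
step 1: L[1]=4 C[0]=3 → dur=4, Σ=8 | A=compute:t0 B=load:t1 [load-bound]
step 2: L[2]=9 C[1]=6 → dur=9, Σ=17 | A=load:t2 B=compute:t1 [load-bound]
step 3: L[3]=7 C[2]=8 → dur=8, Σ=25 | A=compute:t2 B=load:t3 [compute-bound]
step 4: L[4]=7 C[3]=9 → dur=9, Σ=34 | A=load:t4 B=compute:t3 [compute-bound]
step 5: L[5]=3 C[4]=9 → dur=9, Σ=43 | A=compute:t4 B=load:t5 [compute-bound]
step 6: C[5]=6 → dur=6, Σ=49 | A=idle B=compute:t5 [compute-only]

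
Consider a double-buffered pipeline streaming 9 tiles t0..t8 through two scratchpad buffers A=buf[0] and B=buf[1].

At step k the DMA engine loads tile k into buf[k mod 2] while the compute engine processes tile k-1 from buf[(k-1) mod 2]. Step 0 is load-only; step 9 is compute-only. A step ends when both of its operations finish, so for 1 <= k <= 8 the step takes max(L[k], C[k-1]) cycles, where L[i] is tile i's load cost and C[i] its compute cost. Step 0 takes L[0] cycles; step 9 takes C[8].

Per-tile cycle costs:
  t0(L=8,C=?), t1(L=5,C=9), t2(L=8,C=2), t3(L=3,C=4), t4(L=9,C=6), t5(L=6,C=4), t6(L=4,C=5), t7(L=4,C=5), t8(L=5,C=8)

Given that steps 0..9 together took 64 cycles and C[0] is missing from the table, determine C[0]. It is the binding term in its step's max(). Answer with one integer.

step 0: dur = L[0]=8 = 8
step 1: dur = max(L[1]=5, C[0]=?) = C[0]  (unknown; binding)
step 2: dur = max(L[2]=8, C[1]=9) = 9
step 3: dur = max(L[3]=3, C[2]=2) = 3
step 4: dur = max(L[4]=9, C[3]=4) = 9
step 5: dur = max(L[5]=6, C[4]=6) = 6
step 6: dur = max(L[6]=4, C[5]=4) = 4
step 7: dur = max(L[7]=4, C[6]=5) = 5
step 8: dur = max(L[8]=5, C[7]=5) = 5
step 9: dur = C[8]=8 = 8
sum of known step durations = 57
dur[1] = total - known = 64 - 57 = 7
C[0] is the binding max in step 1, so C[0] = dur[1] = 7

C[0] = 7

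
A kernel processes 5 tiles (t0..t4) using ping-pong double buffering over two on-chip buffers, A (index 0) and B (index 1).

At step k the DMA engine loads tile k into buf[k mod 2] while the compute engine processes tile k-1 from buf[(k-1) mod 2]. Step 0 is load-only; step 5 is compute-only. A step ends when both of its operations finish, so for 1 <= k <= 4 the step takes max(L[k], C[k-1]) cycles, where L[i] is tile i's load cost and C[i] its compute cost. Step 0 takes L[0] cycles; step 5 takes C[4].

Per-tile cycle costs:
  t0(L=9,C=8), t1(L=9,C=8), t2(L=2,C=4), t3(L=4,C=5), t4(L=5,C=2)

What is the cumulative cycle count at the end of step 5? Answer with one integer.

step 0: L[0]=9 → dur=9, Σ=9 | A=load:t0 B=idle [load-only]
step 1: L[1]=9 C[0]=8 → dur=9, Σ=18 | A=compute:t0 B=load:t1 [load-bound]
step 2: L[2]=2 C[1]=8 → dur=8, Σ=26 | A=load:t2 B=compute:t1 [compute-bound]
step 3: L[3]=4 C[2]=4 → dur=4, Σ=30 | A=compute:t2 B=load:t3 [tied]
step 4: L[4]=5 C[3]=5 → dur=5, Σ=35 | A=load:t4 B=compute:t3 [tied]
step 5: C[4]=2 → dur=2, Σ=37 | A=compute:t4 B=idle [compute-only]

end_cycle[5] = 37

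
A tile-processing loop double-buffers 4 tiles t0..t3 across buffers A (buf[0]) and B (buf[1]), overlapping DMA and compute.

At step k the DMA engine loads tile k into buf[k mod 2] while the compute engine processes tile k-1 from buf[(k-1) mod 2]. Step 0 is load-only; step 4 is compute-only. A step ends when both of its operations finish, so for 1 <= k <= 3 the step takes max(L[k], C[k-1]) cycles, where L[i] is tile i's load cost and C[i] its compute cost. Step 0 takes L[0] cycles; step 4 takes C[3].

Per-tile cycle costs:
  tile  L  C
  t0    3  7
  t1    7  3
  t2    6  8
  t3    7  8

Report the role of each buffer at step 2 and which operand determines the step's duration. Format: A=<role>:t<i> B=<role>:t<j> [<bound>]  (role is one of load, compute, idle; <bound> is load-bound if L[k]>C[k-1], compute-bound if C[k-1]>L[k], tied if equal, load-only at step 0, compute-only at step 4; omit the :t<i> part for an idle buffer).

step 2: A=load:t2 B=compute:t1 [load-bound]

k=0 load=t0/3c comp=- wait=3 total=3
k=1 load=t1/7c comp=t0/7c wait=7 total=10
k=2 load=t2/6c comp=t1/3c wait=6 total=16
k=3 load=t3/7c comp=t2/8c wait=8 total=24
k=4 load=- comp=t3/8c wait=8 total=32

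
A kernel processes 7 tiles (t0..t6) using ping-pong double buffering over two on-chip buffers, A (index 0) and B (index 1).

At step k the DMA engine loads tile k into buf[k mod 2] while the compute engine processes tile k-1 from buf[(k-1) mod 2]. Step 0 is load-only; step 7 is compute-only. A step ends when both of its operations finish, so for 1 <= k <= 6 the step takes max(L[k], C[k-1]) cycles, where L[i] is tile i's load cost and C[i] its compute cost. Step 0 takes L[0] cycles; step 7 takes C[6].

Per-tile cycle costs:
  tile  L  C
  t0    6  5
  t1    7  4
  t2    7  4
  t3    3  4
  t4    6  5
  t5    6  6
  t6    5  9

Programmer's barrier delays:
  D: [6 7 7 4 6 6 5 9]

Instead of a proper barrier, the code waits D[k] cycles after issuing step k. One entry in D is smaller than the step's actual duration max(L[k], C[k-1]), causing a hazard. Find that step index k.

k=0 barrier L[0]=6→6c, D[0]=6 ok
k=1 barrier max(L[1]=7,C[0]=5)→7c, D[1]=7 ok
k=2 barrier max(L[2]=7,C[1]=4)→7c, D[2]=7 ok
k=3 barrier max(L[3]=3,C[2]=4)→4c, D[3]=4 ok
k=4 barrier max(L[4]=6,C[3]=4)→6c, D[4]=6 ok
k=5 barrier max(L[5]=6,C[4]=5)→6c, D[5]=6 ok
k=6 barrier max(L[6]=5,C[5]=6)→6c, D[6]=5 SHORT
k=7 barrier C[6]=9→9c, D[7]=9 ok

hazard at step 6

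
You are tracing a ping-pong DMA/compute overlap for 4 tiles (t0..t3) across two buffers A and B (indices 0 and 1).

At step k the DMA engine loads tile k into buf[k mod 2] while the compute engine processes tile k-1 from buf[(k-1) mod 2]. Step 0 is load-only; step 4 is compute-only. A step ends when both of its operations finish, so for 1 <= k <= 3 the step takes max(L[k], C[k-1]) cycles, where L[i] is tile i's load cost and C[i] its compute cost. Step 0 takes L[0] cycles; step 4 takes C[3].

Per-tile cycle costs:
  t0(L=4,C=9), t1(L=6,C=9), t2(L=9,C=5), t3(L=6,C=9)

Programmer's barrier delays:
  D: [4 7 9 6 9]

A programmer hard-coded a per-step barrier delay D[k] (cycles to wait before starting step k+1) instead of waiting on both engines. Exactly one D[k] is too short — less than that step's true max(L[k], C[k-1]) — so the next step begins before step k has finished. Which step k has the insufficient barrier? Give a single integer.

hazard at step 1

k=0 barrier L[0]=4→4c, D[0]=4 ok
k=1 barrier max(L[1]=6,C[0]=9)→9c, D[1]=7 SHORT
k=2 barrier max(L[2]=9,C[1]=9)→9c, D[2]=9 ok
k=3 barrier max(L[3]=6,C[2]=5)→6c, D[3]=6 ok
k=4 barrier C[3]=9→9c, D[4]=9 ok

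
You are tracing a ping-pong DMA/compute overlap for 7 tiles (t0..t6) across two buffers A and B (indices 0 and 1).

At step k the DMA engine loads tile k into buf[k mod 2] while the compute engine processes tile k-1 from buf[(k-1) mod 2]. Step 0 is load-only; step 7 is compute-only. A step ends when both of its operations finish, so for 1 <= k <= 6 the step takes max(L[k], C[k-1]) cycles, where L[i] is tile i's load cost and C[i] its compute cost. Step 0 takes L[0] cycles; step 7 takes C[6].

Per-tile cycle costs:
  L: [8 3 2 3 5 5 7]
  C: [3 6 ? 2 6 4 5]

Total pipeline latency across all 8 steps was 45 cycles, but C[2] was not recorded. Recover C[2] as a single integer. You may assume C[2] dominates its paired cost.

step 0 | dur = L[0]=8 = 8
step 1 | dur = max(L[1]=3, C[0]=3) = 3
step 2 | dur = max(L[2]=2, C[1]=6) = 6
step 3 | dur = max(L[3]=3, C[2]=?) = C[2]  (unknown; binding)
step 4 | dur = max(L[4]=5, C[3]=2) = 5
step 5 | dur = max(L[5]=5, C[4]=6) = 6
step 6 | dur = max(L[6]=7, C[5]=4) = 7
step 7 | dur = C[6]=5 = 5
sum of known step durations = 40
dur[3] = total - known = 45 - 40 = 5
C[2] is the binding max in step 3, so C[2] = dur[3] = 5

C[2] = 5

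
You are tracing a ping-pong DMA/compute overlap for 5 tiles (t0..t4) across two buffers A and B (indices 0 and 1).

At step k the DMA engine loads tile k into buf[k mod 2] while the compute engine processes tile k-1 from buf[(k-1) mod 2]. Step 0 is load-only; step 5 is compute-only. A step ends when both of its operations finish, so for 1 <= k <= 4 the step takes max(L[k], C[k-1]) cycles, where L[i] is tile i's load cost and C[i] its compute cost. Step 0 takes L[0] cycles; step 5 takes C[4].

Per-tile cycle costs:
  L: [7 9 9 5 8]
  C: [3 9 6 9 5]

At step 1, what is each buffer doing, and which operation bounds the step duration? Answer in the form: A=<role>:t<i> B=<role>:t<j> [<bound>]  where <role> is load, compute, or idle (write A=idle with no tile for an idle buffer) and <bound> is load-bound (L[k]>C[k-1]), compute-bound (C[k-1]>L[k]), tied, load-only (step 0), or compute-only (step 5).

  0. 7=7c; end=7; A:t0 B:-
  1. max(9,3)=9c; end=16; A:t0 B:t1
  2. max(9,9)=9c; end=25; A:t2 B:t1
  3. max(5,6)=6c; end=31; A:t2 B:t3
  4. max(8,9)=9c; end=40; A:t4 B:t3
  5. 5=5c; end=45; A:t4 B:t3

step 1: A=compute:t0 B=load:t1 [load-bound]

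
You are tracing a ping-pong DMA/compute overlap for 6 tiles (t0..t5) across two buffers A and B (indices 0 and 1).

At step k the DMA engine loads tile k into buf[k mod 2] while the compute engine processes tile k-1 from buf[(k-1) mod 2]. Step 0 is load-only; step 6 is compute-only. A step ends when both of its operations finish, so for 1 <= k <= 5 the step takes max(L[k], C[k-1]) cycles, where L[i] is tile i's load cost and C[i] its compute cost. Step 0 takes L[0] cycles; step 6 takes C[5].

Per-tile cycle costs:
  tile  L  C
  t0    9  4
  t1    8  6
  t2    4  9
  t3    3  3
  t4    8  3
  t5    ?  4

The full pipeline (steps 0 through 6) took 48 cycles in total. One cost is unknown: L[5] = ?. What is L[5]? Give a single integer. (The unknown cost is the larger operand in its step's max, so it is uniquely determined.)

L[5] = 4

step 0 | dur = L[0]=9 = 9
step 1 | dur = max(L[1]=8, C[0]=4) = 8
step 2 | dur = max(L[2]=4, C[1]=6) = 6
step 3 | dur = max(L[3]=3, C[2]=9) = 9
step 4 | dur = max(L[4]=8, C[3]=3) = 8
step 5 | dur = max(L[5]=?, C[4]=3) = L[5]  (unknown; binding)
step 6 | dur = C[5]=4 = 4
sum of known step durations = 44
dur[5] = total - known = 48 - 44 = 4
L[5] is the binding max in step 5, so L[5] = dur[5] = 4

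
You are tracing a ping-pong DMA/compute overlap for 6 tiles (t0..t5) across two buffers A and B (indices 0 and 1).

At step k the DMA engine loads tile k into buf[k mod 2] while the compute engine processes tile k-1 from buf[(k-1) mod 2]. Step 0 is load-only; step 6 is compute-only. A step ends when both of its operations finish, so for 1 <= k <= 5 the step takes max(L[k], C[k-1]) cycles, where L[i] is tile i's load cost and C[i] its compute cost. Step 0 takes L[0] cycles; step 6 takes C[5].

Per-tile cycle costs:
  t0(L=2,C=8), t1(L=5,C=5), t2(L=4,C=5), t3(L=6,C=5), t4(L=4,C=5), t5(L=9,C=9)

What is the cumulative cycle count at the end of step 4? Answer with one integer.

end_cycle[4] = 26

step 0: L[0]=2 → dur=2, Σ=2 | A=load:t0 B=idle [load-only]
step 1: L[1]=5 C[0]=8 → dur=8, Σ=10 | A=compute:t0 B=load:t1 [compute-bound]
step 2: L[2]=4 C[1]=5 → dur=5, Σ=15 | A=load:t2 B=compute:t1 [compute-bound]
step 3: L[3]=6 C[2]=5 → dur=6, Σ=21 | A=compute:t2 B=load:t3 [load-bound]
step 4: L[4]=4 C[3]=5 → dur=5, Σ=26 | A=load:t4 B=compute:t3 [compute-bound]
step 5: L[5]=9 C[4]=5 → dur=9, Σ=35 | A=compute:t4 B=load:t5 [load-bound]
step 6: C[5]=9 → dur=9, Σ=44 | A=idle B=compute:t5 [compute-only]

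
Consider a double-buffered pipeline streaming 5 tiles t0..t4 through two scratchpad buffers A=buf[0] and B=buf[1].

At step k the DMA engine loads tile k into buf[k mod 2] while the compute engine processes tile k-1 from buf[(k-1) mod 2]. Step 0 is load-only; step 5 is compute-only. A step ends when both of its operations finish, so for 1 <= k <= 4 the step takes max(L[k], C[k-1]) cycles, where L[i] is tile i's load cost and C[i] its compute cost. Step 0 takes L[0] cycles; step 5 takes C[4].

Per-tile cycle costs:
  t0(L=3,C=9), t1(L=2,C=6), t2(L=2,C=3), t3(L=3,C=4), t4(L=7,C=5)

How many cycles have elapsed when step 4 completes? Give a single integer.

end_cycle[4] = 28

k=0 load=t0/3c comp=- wait=3 total=3
k=1 load=t1/2c comp=t0/9c wait=9 total=12
k=2 load=t2/2c comp=t1/6c wait=6 total=18
k=3 load=t3/3c comp=t2/3c wait=3 total=21
k=4 load=t4/7c comp=t3/4c wait=7 total=28
k=5 load=- comp=t4/5c wait=5 total=33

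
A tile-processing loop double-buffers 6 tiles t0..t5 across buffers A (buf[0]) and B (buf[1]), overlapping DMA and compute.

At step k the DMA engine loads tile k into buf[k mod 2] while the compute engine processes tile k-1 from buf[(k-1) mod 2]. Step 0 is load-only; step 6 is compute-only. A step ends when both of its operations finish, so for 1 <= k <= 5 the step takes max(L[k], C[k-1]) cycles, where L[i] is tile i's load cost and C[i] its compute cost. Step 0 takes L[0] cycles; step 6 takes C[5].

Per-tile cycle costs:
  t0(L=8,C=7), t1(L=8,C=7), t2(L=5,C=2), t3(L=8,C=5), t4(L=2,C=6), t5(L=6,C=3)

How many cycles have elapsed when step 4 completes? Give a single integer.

end_cycle[4] = 36

k=0 load=t0/8c comp=- wait=8 total=8
k=1 load=t1/8c comp=t0/7c wait=8 total=16
k=2 load=t2/5c comp=t1/7c wait=7 total=23
k=3 load=t3/8c comp=t2/2c wait=8 total=31
k=4 load=t4/2c comp=t3/5c wait=5 total=36
k=5 load=t5/6c comp=t4/6c wait=6 total=42
k=6 load=- comp=t5/3c wait=3 total=45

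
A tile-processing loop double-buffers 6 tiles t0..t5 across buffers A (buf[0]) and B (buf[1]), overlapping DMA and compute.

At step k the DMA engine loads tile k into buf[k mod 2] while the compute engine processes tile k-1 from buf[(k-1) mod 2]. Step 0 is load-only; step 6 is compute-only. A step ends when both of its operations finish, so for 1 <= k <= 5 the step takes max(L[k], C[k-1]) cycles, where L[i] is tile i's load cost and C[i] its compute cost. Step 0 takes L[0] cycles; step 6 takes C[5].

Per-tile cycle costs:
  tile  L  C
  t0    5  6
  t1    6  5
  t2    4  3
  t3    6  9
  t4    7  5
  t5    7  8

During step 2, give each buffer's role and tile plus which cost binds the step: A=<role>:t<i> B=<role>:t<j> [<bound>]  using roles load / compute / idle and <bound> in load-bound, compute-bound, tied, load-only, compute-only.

  0. 5=5c; end=5; A:t0 B:-
  1. max(6,6)=6c; end=11; A:t0 B:t1
  2. max(4,5)=5c; end=16; A:t2 B:t1
  3. max(6,3)=6c; end=22; A:t2 B:t3
  4. max(7,9)=9c; end=31; A:t4 B:t3
  5. max(7,5)=7c; end=38; A:t4 B:t5
  6. 8=8c; end=46; A:t4 B:t5

step 2: A=load:t2 B=compute:t1 [compute-bound]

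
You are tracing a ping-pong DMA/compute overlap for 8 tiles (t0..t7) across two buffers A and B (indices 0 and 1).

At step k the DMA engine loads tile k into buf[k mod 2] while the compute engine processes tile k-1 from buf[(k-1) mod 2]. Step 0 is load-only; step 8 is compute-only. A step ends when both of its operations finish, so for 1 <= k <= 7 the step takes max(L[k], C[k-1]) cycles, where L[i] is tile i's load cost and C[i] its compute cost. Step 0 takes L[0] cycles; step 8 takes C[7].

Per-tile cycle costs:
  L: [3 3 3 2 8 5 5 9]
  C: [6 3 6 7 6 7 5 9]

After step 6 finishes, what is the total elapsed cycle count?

end_cycle[6] = 39

  0. 3=3c; end=3; A:t0 B:-
  1. max(3,6)=6c; end=9; A:t0 B:t1
  2. max(3,3)=3c; end=12; A:t2 B:t1
  3. max(2,6)=6c; end=18; A:t2 B:t3
  4. max(8,7)=8c; end=26; A:t4 B:t3
  5. max(5,6)=6c; end=32; A:t4 B:t5
  6. max(5,7)=7c; end=39; A:t6 B:t5
  7. max(9,5)=9c; end=48; A:t6 B:t7
  8. 9=9c; end=57; A:t6 B:t7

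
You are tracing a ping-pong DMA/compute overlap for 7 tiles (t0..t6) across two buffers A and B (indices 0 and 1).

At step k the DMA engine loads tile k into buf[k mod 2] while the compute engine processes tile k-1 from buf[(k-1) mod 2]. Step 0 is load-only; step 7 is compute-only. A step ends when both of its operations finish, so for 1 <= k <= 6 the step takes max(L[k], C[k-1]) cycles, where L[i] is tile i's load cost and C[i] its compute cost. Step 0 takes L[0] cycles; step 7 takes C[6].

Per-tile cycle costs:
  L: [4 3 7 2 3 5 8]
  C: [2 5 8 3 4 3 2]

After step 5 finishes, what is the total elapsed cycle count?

  0. 4=4c; end=4; A:t0 B:-
  1. max(3,2)=3c; end=7; A:t0 B:t1
  2. max(7,5)=7c; end=14; A:t2 B:t1
  3. max(2,8)=8c; end=22; A:t2 B:t3
  4. max(3,3)=3c; end=25; A:t4 B:t3
  5. max(5,4)=5c; end=30; A:t4 B:t5
  6. max(8,3)=8c; end=38; A:t6 B:t5
  7. 2=2c; end=40; A:t6 B:t5

end_cycle[5] = 30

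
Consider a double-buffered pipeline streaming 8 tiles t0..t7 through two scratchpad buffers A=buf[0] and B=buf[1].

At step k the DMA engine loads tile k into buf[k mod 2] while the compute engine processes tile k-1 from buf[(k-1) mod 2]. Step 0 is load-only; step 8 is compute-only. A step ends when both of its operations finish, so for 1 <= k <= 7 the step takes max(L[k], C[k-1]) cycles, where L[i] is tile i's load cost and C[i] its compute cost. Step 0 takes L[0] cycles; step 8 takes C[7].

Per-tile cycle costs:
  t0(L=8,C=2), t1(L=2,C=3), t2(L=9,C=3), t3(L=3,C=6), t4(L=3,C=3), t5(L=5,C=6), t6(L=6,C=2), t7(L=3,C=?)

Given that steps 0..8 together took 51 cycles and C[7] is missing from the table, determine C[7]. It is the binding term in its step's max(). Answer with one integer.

step 0 | dur = L[0]=8 = 8
step 1 | dur = max(L[1]=2, C[0]=2) = 2
step 2 | dur = max(L[2]=9, C[1]=3) = 9
step 3 | dur = max(L[3]=3, C[2]=3) = 3
step 4 | dur = max(L[4]=3, C[3]=6) = 6
step 5 | dur = max(L[5]=5, C[4]=3) = 5
step 6 | dur = max(L[6]=6, C[5]=6) = 6
step 7 | dur = max(L[7]=3, C[6]=2) = 3
step 8 | dur = C[7]=? = C[7]  (unknown; binding)
sum of known step durations = 42
dur[8] = total - known = 51 - 42 = 9
C[7] is the binding max in step 8, so C[7] = dur[8] = 9

C[7] = 9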